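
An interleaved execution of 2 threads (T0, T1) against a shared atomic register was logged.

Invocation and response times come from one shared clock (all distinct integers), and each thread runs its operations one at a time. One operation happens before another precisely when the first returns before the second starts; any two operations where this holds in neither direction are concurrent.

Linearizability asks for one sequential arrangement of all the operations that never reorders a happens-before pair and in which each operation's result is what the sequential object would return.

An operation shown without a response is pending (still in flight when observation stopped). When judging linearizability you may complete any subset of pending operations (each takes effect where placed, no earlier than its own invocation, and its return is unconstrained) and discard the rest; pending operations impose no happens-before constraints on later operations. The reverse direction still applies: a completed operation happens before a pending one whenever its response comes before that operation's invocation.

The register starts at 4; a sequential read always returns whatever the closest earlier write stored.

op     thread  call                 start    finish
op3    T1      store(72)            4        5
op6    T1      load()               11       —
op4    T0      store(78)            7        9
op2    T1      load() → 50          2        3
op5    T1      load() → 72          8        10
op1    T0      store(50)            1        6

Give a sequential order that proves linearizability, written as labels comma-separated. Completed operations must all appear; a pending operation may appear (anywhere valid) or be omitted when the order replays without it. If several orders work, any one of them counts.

1. op1 store(50), leaving value 50
2. op2 load() → 50, leaving value 50
3. op3 store(72), leaving value 72
4. op5 load() → 72, leaving value 72
5. op4 store(78), leaving value 78

op1, op2, op3, op5, op4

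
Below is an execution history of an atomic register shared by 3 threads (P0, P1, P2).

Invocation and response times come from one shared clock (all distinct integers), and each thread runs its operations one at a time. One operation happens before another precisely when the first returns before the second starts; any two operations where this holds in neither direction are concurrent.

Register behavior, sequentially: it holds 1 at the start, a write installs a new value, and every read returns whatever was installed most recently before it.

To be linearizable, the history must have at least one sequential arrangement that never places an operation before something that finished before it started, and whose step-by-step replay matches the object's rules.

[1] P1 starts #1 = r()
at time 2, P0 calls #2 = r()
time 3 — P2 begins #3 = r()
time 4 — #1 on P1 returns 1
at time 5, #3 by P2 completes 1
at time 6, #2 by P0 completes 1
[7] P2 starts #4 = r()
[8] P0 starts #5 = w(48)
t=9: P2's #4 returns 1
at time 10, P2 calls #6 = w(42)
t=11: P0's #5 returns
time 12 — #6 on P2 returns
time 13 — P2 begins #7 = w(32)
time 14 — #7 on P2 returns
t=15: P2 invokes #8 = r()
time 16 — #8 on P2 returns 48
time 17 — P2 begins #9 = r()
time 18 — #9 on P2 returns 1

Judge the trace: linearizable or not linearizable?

events 1..15 are fine; event 16 — the response of #8 at time 16 — makes the prefix non-linearizable
all 18 real-time-respecting orders fail — 8 completed atomic register operations, no legal replay
for example #1, #2, #3, #4, #5, #6, #7, #8 fails at step 8: #8 r() → 48 is not legal there
for example #1, #2, #3, #4, #6, #5, #7, #8 fails at step 8: #8 r() → 48 is not legal there

not linearizable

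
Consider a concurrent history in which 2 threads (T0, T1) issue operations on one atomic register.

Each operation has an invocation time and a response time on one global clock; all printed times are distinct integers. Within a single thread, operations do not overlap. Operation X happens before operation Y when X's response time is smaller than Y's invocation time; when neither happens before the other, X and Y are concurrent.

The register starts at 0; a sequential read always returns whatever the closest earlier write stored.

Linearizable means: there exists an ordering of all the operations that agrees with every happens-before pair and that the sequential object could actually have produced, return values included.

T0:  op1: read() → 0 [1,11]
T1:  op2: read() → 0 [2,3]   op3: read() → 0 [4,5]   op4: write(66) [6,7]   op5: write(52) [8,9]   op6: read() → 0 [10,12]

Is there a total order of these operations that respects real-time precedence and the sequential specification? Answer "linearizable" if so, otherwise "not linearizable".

not linearizable

the violation lands at event 12, op6's response at time 12: events 1..11 linearize, events 1..12 do not
6 completed operations, 6 real-time-consistent orders — every atomic register replay fails
e.g. op1, op2, op3, op4, op5, op6: illegal at step 6, since op6 read() → 0 cannot apply there
e.g. op2, op1, op3, op4, op5, op6: illegal at step 6, since op6 read() → 0 cannot apply there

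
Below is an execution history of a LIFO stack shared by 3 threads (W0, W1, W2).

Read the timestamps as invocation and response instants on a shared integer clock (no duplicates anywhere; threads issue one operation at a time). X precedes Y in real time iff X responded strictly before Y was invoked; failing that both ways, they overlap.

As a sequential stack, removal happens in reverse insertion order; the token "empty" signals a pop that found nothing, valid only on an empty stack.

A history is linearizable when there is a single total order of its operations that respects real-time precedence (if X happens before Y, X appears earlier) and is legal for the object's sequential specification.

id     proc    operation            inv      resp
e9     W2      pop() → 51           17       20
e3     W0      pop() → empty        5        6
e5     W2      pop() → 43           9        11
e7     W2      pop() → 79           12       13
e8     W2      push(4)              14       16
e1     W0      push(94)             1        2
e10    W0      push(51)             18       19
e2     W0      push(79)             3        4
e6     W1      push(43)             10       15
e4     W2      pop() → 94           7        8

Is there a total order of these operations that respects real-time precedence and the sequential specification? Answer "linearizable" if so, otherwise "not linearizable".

not linearizable

through event 5 a valid linearization exists; event 6 (e3 responding at time 6) ends that
the sole real-time-consistent order of 3 completed operations fails the LIFO stack replay
for example e1, e2, e3 fails at step 3: e3 pop() → empty is not legal there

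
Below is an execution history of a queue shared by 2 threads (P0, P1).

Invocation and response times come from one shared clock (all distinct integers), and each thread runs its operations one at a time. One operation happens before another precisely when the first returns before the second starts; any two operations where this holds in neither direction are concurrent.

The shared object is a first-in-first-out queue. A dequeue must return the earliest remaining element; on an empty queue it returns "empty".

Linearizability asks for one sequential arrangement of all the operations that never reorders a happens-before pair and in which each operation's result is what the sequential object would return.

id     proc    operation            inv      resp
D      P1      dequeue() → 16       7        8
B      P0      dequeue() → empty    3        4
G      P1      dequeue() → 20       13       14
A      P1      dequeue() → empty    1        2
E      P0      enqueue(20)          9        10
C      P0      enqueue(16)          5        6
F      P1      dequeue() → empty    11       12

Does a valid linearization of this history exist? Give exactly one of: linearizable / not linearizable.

prefix check: 1..11 passes, 1..12 fails once F's time-12 response joins
exactly one order of the 6 completed ops respects real time; the queue replay fails
sample order A, B, C, D, E, F stalls at step 6 — F dequeue() → empty has no legal effect

not linearizable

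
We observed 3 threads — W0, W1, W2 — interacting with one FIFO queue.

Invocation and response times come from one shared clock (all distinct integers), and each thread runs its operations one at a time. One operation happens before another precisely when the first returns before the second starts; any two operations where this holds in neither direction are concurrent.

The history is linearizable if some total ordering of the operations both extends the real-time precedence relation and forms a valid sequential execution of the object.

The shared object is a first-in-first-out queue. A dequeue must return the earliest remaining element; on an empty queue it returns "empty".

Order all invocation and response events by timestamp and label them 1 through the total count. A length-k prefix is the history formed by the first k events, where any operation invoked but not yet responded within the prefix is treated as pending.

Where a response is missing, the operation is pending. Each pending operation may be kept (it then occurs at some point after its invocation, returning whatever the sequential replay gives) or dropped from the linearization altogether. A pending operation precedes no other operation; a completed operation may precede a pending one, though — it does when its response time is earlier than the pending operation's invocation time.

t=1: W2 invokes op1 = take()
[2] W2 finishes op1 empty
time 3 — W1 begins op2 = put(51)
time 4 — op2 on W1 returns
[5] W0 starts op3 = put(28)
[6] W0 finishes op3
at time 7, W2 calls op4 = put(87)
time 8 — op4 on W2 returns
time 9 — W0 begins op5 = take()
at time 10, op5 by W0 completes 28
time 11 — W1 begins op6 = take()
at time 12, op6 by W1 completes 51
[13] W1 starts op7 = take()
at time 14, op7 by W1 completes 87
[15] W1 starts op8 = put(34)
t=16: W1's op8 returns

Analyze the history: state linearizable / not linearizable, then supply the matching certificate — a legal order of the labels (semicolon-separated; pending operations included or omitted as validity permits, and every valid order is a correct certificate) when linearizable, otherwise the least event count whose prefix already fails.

not linearizable — minimal violating prefix: 10 events

prefix check: 1..9 passes, 1..10 fails once op5's time-10 response joins
exactly one order of the 5 completed ops respects real time; the FIFO queue replay fails
one such order, op1, op2, op3, op4, op5, breaks at step 5 where op5 take() → 28 is illegal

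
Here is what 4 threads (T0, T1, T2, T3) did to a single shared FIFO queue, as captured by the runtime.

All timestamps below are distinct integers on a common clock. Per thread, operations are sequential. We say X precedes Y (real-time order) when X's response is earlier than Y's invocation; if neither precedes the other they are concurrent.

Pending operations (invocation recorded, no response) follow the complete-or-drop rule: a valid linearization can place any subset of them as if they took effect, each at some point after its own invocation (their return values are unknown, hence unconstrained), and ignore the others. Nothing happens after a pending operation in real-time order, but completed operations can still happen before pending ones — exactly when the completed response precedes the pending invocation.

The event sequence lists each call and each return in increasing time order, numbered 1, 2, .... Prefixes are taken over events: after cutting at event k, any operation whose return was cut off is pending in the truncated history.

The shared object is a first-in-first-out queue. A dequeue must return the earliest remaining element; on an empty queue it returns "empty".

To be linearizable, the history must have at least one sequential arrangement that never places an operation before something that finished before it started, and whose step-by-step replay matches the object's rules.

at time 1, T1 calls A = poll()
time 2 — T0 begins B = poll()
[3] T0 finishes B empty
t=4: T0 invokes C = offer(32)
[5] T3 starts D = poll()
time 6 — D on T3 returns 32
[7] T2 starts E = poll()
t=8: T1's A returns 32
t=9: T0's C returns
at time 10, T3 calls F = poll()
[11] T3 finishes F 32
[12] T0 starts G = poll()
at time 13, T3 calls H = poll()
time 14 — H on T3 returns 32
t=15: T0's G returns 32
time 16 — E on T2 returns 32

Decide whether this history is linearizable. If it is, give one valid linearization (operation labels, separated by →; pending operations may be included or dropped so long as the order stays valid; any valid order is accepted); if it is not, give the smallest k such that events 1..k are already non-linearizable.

not linearizable — minimal violating prefix: 8 events

the violation lands at event 8, A's response at time 8: events 1..7 linearize, events 1..8 do not
3 completed operations, 3 real-time-consistent orders — every FIFO queue replay fails
include/drop combinations of the 2 pending operations (C, E) were all tried; none helps
for example A, B, D (pending dropped) fails at step 1: A poll() → 32 is not legal there
for example B, A, D (pending dropped) fails at step 2: A poll() → 32 is not legal there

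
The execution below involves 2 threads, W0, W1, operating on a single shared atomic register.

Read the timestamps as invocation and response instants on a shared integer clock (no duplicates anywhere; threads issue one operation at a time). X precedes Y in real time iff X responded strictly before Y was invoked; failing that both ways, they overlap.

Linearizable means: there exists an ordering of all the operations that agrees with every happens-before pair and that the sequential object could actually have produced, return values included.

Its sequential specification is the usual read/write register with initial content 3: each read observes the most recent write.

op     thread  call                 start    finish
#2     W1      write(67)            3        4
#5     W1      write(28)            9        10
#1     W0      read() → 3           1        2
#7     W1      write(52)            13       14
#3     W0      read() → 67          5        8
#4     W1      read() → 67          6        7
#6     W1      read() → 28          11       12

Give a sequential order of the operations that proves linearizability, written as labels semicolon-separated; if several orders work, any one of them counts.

after step 1 (#1 read() → 3): value 3
after step 2 (#2 write(67)): value 67
after step 3 (#3 read() → 67): value 67
after step 4 (#4 read() → 67): value 67
after step 5 (#5 write(28)): value 28
after step 6 (#6 read() → 28): value 28
after step 7 (#7 write(52)): value 52

#1; #2; #3; #4; #5; #6; #7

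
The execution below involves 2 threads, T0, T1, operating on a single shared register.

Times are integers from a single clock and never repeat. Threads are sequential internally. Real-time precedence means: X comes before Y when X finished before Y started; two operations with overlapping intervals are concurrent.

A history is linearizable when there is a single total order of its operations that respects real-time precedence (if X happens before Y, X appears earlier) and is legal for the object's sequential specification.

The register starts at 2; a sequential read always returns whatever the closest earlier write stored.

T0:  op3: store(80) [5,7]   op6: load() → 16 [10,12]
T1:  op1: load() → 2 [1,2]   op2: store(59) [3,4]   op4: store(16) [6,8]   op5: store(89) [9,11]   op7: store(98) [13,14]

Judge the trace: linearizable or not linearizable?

linearizable

one valid linearization: op1, op2, op3, op4, op6, op5, op7
after step 1 (op1 load() → 2): value 2
after step 2 (op2 store(59)): value 59
after step 3 (op3 store(80)): value 80
after step 4 (op4 store(16)): value 16
after step 5 (op6 load() → 16): value 16
after step 6 (op5 store(89)): value 89
after step 7 (op7 store(98)): value 98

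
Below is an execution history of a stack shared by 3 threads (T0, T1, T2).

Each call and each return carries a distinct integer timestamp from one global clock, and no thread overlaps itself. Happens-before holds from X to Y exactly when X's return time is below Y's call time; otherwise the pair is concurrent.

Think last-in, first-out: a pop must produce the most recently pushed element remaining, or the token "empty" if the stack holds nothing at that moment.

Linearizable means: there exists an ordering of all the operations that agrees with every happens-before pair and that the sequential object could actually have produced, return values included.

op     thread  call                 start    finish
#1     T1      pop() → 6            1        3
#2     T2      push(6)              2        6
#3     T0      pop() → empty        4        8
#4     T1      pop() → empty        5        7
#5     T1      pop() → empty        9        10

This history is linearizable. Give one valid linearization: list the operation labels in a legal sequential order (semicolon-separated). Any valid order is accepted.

step 1: #2 push(6) — stack <6>
step 2: #1 pop() → 6 — stack <>
step 3: #3 pop() → empty — stack <>
step 4: #4 pop() → empty — stack <>
step 5: #5 pop() → empty — stack <>

#2; #1; #3; #4; #5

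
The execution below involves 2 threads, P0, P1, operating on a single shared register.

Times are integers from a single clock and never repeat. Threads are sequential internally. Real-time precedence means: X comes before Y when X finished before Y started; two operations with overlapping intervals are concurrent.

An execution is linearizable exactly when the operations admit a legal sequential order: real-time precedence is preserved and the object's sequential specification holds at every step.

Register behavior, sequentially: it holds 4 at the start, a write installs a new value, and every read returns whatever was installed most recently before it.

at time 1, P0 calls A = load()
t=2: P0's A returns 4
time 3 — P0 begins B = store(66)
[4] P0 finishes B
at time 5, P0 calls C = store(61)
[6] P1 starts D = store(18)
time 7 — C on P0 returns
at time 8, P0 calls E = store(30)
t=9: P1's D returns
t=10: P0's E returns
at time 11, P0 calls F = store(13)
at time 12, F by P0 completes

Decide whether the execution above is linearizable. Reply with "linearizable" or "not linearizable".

a witness: A, B, C, D, E, F
1. A load() → 4, leaving value 4
2. B store(66), leaving value 66
3. C store(61), leaving value 61
4. D store(18), leaving value 18
5. E store(30), leaving value 30
6. F store(13), leaving value 13

linearizable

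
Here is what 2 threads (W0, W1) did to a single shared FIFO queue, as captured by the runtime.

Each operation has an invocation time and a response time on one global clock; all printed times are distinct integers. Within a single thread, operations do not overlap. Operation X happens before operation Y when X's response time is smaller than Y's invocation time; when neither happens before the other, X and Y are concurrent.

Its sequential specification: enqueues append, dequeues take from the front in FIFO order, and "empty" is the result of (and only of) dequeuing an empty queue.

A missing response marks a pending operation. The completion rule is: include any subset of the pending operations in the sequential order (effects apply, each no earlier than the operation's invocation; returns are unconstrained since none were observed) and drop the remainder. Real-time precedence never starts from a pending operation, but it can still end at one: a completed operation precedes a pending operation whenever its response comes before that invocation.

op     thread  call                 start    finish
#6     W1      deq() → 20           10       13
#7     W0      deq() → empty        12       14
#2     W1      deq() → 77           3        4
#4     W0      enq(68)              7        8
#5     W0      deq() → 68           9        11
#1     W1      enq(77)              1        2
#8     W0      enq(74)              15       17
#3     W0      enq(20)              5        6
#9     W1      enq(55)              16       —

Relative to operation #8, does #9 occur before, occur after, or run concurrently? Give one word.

#9 spans [16,…), #8 spans [15,17]
the intervals overlap in both directions

concurrent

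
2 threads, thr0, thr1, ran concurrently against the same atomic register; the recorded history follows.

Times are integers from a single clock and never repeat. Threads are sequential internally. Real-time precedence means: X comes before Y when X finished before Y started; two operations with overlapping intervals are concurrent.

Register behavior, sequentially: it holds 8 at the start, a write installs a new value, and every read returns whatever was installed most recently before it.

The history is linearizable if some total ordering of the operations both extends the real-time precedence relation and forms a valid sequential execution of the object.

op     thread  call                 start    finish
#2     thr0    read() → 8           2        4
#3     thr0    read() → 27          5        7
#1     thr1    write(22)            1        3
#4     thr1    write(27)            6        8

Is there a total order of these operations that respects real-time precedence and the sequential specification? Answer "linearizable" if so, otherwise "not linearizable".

witness order: #2, #1, #4, #3
after step 1 (#2 read() → 8): value 8
after step 2 (#1 write(22)): value 22
after step 3 (#4 write(27)): value 27
after step 4 (#3 read() → 27): value 27

linearizable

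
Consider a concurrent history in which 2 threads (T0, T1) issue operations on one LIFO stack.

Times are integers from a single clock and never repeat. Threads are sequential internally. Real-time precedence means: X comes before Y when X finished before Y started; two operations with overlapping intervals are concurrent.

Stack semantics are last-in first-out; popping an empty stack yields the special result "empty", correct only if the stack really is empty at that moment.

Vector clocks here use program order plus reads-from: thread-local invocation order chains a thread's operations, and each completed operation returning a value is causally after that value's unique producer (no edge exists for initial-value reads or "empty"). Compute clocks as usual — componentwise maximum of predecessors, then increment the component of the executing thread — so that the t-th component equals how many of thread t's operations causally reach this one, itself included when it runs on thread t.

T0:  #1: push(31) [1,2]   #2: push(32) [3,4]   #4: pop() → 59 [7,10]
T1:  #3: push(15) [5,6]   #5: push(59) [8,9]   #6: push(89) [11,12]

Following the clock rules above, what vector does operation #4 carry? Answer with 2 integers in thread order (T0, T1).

#3, invoked 5, has no incoming edges; only T1's bump applies → (0, 1)
#1, invoked 1, has no incoming edges; only T0's bump applies → (1, 0)
merge at #5 (invoked 8): VC(#3)=(0, 1), own-thread bump on T1 → (0, 2)
merge at #2 (invoked 3): VC(#1)=(1, 0), own-thread bump on T0 → (2, 0)
merge at #6 (invoked 11): VC(#5)=(0, 2), own-thread bump on T1 → (0, 3)
merge at #4 (invoked 7): VC(#2)=(2, 0), VC(#5)=(0, 2), own-thread bump on T0 → (3, 2)
target: VC(#4) = (3, 2)

(3, 2)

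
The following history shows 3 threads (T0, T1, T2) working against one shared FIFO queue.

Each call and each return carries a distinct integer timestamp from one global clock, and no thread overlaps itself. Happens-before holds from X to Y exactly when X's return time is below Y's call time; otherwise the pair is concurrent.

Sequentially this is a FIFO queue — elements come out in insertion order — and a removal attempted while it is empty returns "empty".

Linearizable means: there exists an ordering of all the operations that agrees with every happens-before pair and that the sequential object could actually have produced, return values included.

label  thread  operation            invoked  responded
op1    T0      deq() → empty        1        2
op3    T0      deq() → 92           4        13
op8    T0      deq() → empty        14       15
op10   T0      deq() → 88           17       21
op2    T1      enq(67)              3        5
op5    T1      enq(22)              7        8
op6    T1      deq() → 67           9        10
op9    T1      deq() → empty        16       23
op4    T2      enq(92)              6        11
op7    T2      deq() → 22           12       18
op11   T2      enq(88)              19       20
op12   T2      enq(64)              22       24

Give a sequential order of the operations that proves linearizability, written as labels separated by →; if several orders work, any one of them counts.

op1 → op2 → op4 → op5 → op6 → op3 → op7 → op8 → op9 → op11 → op10 → op12

step 1: op1 deq() → empty — queue <>
step 2: op2 enq(67) — queue <67>
step 3: op4 enq(92) — queue <67,92>
step 4: op5 enq(22) — queue <67,92,22>
step 5: op6 deq() → 67 — queue <92,22>
step 6: op3 deq() → 92 — queue <22>
step 7: op7 deq() → 22 — queue <>
step 8: op8 deq() → empty — queue <>
step 9: op9 deq() → empty — queue <>
step 10: op11 enq(88) — queue <88>
step 11: op10 deq() → 88 — queue <>
step 12: op12 enq(64) — queue <64>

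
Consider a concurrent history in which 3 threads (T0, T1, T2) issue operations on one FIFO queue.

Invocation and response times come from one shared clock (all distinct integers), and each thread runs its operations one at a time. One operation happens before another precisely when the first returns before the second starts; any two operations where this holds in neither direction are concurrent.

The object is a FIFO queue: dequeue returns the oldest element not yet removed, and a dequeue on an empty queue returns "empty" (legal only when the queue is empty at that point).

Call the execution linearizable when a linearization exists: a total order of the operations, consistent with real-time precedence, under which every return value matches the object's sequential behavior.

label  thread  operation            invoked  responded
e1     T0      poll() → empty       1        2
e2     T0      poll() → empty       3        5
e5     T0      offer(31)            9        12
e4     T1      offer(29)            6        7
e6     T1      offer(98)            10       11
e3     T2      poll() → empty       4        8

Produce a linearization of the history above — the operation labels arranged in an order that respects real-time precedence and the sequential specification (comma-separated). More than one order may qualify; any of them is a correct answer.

e1, e2, e3, e4, e5, e6

after step 1 (e1 poll() → empty): queue <>
after step 2 (e2 poll() → empty): queue <>
after step 3 (e3 poll() → empty): queue <>
after step 4 (e4 offer(29)): queue <29>
after step 5 (e5 offer(31)): queue <29,31>
after step 6 (e6 offer(98)): queue <29,31,98>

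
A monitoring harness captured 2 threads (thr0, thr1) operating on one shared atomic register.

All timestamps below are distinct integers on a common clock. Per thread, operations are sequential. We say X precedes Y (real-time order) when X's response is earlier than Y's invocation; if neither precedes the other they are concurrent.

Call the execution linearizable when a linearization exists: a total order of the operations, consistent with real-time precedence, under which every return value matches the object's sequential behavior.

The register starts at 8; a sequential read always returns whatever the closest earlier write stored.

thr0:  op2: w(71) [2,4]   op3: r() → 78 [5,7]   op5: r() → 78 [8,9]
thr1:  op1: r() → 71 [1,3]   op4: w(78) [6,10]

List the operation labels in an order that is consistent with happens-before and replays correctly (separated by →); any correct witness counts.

1. op2 w(71), leaving value 71
2. op1 r() → 71, leaving value 71
3. op4 w(78), leaving value 78
4. op3 r() → 78, leaving value 78
5. op5 r() → 78, leaving value 78

op2 → op1 → op4 → op3 → op5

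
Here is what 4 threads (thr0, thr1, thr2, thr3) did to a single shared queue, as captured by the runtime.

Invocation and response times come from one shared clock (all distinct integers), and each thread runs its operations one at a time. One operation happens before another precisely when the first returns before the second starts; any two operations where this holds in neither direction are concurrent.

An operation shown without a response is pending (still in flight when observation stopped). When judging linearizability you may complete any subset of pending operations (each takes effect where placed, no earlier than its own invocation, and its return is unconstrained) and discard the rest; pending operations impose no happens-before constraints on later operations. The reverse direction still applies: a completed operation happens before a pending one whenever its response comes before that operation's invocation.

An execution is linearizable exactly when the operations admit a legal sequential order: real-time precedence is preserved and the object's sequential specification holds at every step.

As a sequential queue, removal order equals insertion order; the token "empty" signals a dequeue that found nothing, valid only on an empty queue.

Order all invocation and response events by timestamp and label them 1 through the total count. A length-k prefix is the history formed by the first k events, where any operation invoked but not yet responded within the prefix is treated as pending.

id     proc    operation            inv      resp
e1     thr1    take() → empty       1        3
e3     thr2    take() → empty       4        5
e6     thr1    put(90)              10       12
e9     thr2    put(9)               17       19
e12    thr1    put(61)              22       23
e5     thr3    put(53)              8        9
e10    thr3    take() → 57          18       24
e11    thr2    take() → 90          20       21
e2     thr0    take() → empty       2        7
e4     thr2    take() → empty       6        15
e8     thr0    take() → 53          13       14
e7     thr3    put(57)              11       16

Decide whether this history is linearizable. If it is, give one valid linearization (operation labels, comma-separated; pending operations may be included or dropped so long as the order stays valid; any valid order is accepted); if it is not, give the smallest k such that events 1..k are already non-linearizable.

linearizable — witness: e1, e2, e3, e4, e5, e6, e7, e8, e9, e11, e10, e12

step 1: e1 take() → empty — queue <>
step 2: e2 take() → empty — queue <>
step 3: e3 take() → empty — queue <>
step 4: e4 take() → empty — queue <>
step 5: e5 put(53) — queue <53>
step 6: e6 put(90) — queue <53,90>
step 7: e7 put(57) — queue <53,90,57>
step 8: e8 take() → 53 — queue <90,57>
step 9: e9 put(9) — queue <90,57,9>
step 10: e11 take() → 90 — queue <57,9>
step 11: e10 take() → 57 — queue <9>
step 12: e12 put(61) — queue <9,61>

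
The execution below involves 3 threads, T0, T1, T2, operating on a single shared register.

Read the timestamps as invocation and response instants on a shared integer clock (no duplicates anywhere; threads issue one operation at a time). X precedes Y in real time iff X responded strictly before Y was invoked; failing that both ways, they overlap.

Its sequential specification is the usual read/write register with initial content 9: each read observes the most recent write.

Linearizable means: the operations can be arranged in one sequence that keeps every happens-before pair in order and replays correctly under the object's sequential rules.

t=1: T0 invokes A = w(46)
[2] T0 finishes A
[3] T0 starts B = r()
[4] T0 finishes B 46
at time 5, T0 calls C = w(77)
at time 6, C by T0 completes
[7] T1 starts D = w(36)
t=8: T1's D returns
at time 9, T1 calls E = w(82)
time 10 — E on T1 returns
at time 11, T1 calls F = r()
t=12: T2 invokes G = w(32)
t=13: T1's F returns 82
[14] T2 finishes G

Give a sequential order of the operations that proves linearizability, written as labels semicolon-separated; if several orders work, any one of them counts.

A; B; C; D; E; F; G

step 1: A w(46) — value 46
step 2: B r() → 46 — value 46
step 3: C w(77) — value 77
step 4: D w(36) — value 36
step 5: E w(82) — value 82
step 6: F r() → 82 — value 82
step 7: G w(32) — value 32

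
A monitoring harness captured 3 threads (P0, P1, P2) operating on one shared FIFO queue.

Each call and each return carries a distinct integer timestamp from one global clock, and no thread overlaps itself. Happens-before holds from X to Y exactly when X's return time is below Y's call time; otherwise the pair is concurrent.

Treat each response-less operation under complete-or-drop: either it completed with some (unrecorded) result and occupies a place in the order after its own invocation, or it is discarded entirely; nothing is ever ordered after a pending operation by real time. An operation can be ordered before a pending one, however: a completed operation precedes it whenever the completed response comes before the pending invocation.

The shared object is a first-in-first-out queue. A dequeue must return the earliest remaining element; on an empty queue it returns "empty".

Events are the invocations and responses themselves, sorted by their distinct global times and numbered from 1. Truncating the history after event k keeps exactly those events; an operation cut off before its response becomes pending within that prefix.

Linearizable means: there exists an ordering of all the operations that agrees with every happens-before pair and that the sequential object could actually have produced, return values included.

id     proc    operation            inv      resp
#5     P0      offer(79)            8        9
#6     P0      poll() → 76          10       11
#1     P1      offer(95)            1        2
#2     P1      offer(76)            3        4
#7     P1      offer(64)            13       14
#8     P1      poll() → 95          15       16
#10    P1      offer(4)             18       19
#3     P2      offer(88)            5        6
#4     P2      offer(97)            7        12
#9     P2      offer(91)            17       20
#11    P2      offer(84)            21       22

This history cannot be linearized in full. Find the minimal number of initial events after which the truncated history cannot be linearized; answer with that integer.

one valid order for events 1..10 is #1, #2, #3, #4, #5:
1. #1 offer(95), leaving queue <95>
2. #2 offer(76), leaving queue <95,76>
3. #3 offer(88), leaving queue <95,76,88>
4. #4 offer(97) (pending, included), leaving queue <95,76,88,97>
5. #5 offer(79), leaving queue <95,76,88,97,79>
event 11 — #6's response, time 11 — after it, nothing linearizes
no escape via the 1 pending operation (#4): every completion choice fails
sample order #1, #2, #3, #5, #6 (pending dropped) stalls at step 5 — #6 poll() → 76 has no legal effect

11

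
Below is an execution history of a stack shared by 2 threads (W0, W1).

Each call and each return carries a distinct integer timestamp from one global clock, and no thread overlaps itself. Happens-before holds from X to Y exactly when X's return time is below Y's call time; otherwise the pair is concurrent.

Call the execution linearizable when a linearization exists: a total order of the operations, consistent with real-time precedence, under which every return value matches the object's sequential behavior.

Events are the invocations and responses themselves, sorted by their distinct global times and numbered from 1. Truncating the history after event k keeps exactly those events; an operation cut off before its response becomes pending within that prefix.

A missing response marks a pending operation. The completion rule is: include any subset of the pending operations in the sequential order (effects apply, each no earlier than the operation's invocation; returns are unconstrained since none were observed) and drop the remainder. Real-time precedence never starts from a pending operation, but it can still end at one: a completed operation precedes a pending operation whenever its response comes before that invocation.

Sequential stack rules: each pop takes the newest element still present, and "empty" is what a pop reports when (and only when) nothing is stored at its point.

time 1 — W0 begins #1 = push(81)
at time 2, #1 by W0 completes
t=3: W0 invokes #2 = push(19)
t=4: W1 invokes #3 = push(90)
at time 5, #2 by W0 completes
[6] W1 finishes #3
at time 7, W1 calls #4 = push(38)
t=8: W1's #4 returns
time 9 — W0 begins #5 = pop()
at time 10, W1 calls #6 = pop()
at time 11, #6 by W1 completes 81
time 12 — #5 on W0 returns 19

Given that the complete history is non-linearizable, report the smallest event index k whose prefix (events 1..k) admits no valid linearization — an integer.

11

one valid order for events 1..10 is #1, #2, #3, #4:
1. #1 push(81), leaving stack <81>
2. #2 push(19), leaving stack <81,19>
3. #3 push(90), leaving stack <81,19,90>
4. #4 push(38), leaving stack <81,19,90,38>
with event 11 included (#6 responding at time 11), all real-time-consistent orders fail
no completion choice of the 1 pending operation (#5) rescues it — every subset was tried
sample order #1, #2, #3, #4, #6 (pending dropped) stalls at step 5 — #6 pop() → 81 has no legal effect
sample order #1, #3, #2, #4, #6 (pending dropped) stalls at step 5 — #6 pop() → 81 has no legal effect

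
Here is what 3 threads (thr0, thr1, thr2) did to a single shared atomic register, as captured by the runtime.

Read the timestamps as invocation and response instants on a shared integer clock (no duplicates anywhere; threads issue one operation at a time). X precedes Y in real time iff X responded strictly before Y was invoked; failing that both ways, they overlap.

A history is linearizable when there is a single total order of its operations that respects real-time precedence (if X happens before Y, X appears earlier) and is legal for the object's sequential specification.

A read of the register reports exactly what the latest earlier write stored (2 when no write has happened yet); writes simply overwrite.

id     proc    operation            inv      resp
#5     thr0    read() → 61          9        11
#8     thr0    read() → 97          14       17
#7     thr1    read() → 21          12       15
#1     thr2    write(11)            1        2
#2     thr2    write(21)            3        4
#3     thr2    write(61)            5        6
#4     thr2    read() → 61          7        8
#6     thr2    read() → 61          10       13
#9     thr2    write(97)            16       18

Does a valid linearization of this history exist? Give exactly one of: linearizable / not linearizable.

already the first 15 events (up to #7's response at time 15) admit no linearization; the first 14 still do
3 orders of the 7 completed atomic register ops respect real time; none is legal
no escape via the 1 pending operation (#8): every completion choice fails
take #1, #2, #3, #4, #5, #6, #7 (pending dropped): step 7 already fails, because #7 read() → 21 cannot occur there
take #1, #2, #3, #4, #5, #7, #6 (pending dropped): step 6 already fails, because #7 read() → 21 cannot occur there

not linearizable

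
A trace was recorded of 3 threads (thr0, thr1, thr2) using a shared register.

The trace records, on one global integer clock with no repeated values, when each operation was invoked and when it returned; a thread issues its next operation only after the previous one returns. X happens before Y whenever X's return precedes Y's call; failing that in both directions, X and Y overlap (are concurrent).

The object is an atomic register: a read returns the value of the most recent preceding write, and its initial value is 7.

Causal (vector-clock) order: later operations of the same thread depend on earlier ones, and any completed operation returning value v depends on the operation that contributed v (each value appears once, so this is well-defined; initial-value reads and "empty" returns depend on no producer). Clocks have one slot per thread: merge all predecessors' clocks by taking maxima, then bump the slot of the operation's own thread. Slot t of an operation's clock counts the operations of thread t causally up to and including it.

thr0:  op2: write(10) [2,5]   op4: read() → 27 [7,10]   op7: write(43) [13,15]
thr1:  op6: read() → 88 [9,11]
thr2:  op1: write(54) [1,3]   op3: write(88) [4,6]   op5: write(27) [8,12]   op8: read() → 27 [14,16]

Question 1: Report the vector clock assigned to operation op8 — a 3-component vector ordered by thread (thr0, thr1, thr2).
(0, 0, 4)

op1 (invocation 1): nothing precedes it; thr2's component alone gives (0, 0, 1)
op2 (invocation 2): nothing precedes it; thr0's component alone gives (1, 0, 0)
merge at op3 (invoked 4): VC(op1)=(0, 0, 1), own-thread bump on thr2 → (0, 0, 2)
merge at op5 (invoked 8): VC(op3)=(0, 0, 2), own-thread bump on thr2 → (0, 0, 3)
merge at op6 (invoked 9): VC(op3)=(0, 0, 2), own-thread bump on thr1 → (0, 1, 2)
merge at op8 (invoked 14): VC(op5)=(0, 0, 3), own-thread bump on thr2 → (0, 0, 4)
merge at op4 (invoked 7): VC(op2)=(1, 0, 0), VC(op5)=(0, 0, 3), own-thread bump on thr0 → (2, 0, 3)
merge at op7 (invoked 13): VC(op4)=(2, 0, 3), own-thread bump on thr0 → (3, 0, 3)
target: VC(op8) = (0, 0, 4)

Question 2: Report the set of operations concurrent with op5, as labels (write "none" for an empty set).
op4, op6

overlap test against op5 [8,12]: concurrent iff the interval meets 8..12
op1 [1,3]: before
op2 [2,5]: before
op3 [4,6]: before
op4 [7,10]: concurrent
op6 [9,11]: concurrent
op7 [13,15]: after
op8 [14,16]: after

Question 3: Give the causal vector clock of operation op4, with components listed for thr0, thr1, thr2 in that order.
(2, 0, 3)

no predecessors for op1 (invoked 1): thr2 increments from zero → (0, 0, 1)
no predecessors for op2 (invoked 2): thr0 increments from zero → (1, 0, 0)
from VC(op1)=(0, 0, 1), op3 (invoked 4) maxes components and bumps thr2 → (0, 0, 2)
from VC(op3)=(0, 0, 2), op5 (invoked 8) maxes components and bumps thr2 → (0, 0, 3)
from VC(op3)=(0, 0, 2), op6 (invoked 9) maxes components and bumps thr1 → (0, 1, 2)
from VC(op5)=(0, 0, 3), op8 (invoked 14) maxes components and bumps thr2 → (0, 0, 4)
from VC(op2)=(1, 0, 0), VC(op5)=(0, 0, 3), op4 (invoked 7) maxes components and bumps thr0 → (2, 0, 3)
from VC(op4)=(2, 0, 3), op7 (invoked 13) maxes components and bumps thr0 → (3, 0, 3)
target: VC(op4) = (2, 0, 3)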